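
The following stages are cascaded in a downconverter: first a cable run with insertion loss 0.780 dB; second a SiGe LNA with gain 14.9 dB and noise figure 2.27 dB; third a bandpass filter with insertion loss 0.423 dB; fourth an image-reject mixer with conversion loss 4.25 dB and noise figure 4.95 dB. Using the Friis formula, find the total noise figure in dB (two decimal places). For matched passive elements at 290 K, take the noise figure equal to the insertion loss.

3.25 dB

Convert to linear (a loss of L dB is a gain of −L dB): F_i = 10^(NF_i/10), G_i = 10^(G_i,dB/10)
  Stage 1: F_1 = 10^(0.780/10) = 1.197, G_1 = 10^(−0.780/10) = 0.8356
  Stage 2: F_2 = 10^(2.27/10) = 1.687, G_2 = 10^(14.9/10) = 30.90
  Stage 3: F_3 = 10^(0.423/10) = 1.102, G_3 = 10^(−0.423/10) = 0.9072
  Stage 4: F_4 = 10^(4.95/10) = 3.126, G_4 = 10^(−4.25/10) = 0.3758
Friis cascade:
  F = 1.197 + (1.687 − 1)/0.8356 + (1.102 − 1)/25.82 + (3.126 − 1)/23.43 = 2.113
NF = 10 log₁₀(2.113) = 3.25 dB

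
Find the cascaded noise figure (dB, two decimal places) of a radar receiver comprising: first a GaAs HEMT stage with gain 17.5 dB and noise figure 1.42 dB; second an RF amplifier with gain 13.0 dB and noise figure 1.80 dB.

Convert to linear (a loss of L dB is a gain of −L dB): F_i = 10^(NF_i/10), G_i = 10^(G_i,dB/10)
  Stage 1: F_1 = 10^(1.42/10) = 1.387, G_1 = 10^(17.5/10) = 56.23
  Stage 2: F_2 = 10^(1.80/10) = 1.514, G_2 = 10^(13.0/10) = 19.95
Friis cascade:
  F = 1.387 + (1.514 − 1)/56.23 = 1.396
NF = 10 log₁₀(1.396) = 1.45 dB

1.45 dB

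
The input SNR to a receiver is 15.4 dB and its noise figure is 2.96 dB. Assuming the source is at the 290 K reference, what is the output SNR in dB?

By definition F = SNR_in/SNR_out, so in dB: SNR_out = SNR_in − NF
SNR_out = 15.4 − 2.96 = 12.44 dB

12.44 dB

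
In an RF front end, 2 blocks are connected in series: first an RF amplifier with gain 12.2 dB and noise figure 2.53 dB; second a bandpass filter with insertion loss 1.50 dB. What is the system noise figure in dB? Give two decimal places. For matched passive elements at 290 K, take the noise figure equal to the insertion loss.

2.59 dB

Convert to linear (a loss of L dB is a gain of −L dB): F_i = 10^(NF_i/10), G_i = 10^(G_i,dB/10)
  Stage 1: F_1 = 10^(2.53/10) = 1.791, G_1 = 10^(12.2/10) = 16.60
  Stage 2: F_2 = 10^(1.50/10) = 1.413, G_2 = 10^(−1.50/10) = 0.7079
Friis cascade:
  F = 1.791 + (1.413 − 1)/16.60 = 1.815
NF = 10 log₁₀(1.815) = 2.59 dB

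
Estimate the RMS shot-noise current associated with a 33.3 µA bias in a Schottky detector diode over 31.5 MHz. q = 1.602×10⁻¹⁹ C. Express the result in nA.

18.3 nA

I_n = √(2qI·B)
2qI·B = 2 × 1.602×10⁻¹⁹ × 3.33×10⁻⁵ × 3.15×10⁷ = 3.36×10⁻¹⁶ A²
I_n = √(3.36×10⁻¹⁶) = 1.83×10⁻⁸ A = 18.3 nA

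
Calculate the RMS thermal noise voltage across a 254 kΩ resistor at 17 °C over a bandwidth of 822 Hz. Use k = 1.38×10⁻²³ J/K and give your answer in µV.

T = 17 °C + 273.15 = 290.15 K
V_n = √(4kTRB)
4kTRB = 4 × 1.38×10⁻²³ × 290.15 × 2.54×10⁵ × 8.22×10² = 3.34×10⁻¹² V²
V_n = √(3.34×10⁻¹²) = 1.83×10⁻⁶ V = 1.83 µV

1.83 µV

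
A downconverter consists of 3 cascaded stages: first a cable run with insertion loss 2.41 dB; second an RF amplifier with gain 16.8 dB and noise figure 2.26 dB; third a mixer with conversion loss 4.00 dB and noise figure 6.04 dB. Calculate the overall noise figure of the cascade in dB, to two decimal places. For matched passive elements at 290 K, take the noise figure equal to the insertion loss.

Convert to linear (a loss of L dB is a gain of −L dB): F_i = 10^(NF_i/10), G_i = 10^(G_i,dB/10)
  Stage 1: F_1 = 10^(2.41/10) = 1.742, G_1 = 10^(−2.41/10) = 0.5741
  Stage 2: F_2 = 10^(2.26/10) = 1.683, G_2 = 10^(16.8/10) = 47.86
  Stage 3: F_3 = 10^(6.04/10) = 4.018, G_3 = 10^(−4.00/10) = 0.3981
Friis cascade:
  F = 1.742 + (1.683 − 1)/0.5741 + (4.018 − 1)/27.48 = 3.041
NF = 10 log₁₀(3.041) = 4.83 dB

4.83 dB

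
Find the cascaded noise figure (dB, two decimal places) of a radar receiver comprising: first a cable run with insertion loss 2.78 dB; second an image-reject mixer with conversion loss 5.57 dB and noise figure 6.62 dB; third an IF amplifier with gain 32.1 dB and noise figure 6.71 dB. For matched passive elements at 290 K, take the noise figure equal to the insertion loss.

Convert to linear (a loss of L dB is a gain of −L dB): F_i = 10^(NF_i/10), G_i = 10^(G_i,dB/10)
  Stage 1: F_1 = 10^(2.78/10) = 1.897, G_1 = 10^(−2.78/10) = 0.5272
  Stage 2: F_2 = 10^(6.62/10) = 4.592, G_2 = 10^(−5.57/10) = 0.2773
  Stage 3: F_3 = 10^(6.71/10) = 4.688, G_3 = 10^(32.1/10) = 1622
Friis cascade:
  F = 1.897 + (4.592 − 1)/0.5272 + (4.688 − 1)/0.1462 = 33.93
NF = 10 log₁₀(33.93) = 15.31 dB

15.31 dB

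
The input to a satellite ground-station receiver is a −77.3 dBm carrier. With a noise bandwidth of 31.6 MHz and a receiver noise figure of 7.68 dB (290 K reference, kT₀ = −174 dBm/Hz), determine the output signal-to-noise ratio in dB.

Noise floor: N = −174 + 10 log₁₀(B) + NF
10 log₁₀(3.16×10⁷) = 75 dB
N = −174 + 75 + 7.68 = −91.32 dBm
SNR = P_sig − N = −77.3 − (−91.32) = 14.02 dB → 14.0 dB

14.0 dB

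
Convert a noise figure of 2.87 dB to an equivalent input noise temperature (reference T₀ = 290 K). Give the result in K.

272 K

F = 10^(2.87/10) = 1.93642
T_e = (F − 1)·T₀ = (1.93642 − 1) × 290 = 272 K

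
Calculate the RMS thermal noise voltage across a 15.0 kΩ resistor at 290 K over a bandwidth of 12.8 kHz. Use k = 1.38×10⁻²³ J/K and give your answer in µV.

V_n = √(4kTRB)
4kTRB = 4 × 1.38×10⁻²³ × 290 × 1.50×10⁴ × 1.28×10⁴ = 3.07×10⁻¹² V²
V_n = √(3.07×10⁻¹²) = 1.75×10⁻⁶ V = 1.75 µV

1.75 µV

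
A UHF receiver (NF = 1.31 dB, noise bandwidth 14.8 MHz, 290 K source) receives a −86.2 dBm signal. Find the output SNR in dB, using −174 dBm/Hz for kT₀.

Noise floor: N = −174 + 10 log₁₀(B) + NF
10 log₁₀(1.48×10⁷) = 71.7 dB
N = −174 + 71.7 + 1.31 = −100.99 dBm
SNR = P_sig − N = −86.2 − (−100.99) = 14.79 dB → 14.8 dB

14.8 dB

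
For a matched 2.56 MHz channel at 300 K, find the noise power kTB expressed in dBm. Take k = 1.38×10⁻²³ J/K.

−109.7 dBm

P_n = kTB = 1.38×10⁻²³ × 300 × 2.56×10⁶ = 1.06×10⁻¹⁴ W
In dBm: 10 log₁₀(1.06×10⁻¹⁴ / 10⁻³) = −109.7 dBm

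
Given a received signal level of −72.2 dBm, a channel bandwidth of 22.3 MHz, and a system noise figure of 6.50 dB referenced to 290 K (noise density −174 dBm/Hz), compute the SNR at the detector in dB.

21.8 dB

Noise floor: N = −174 + 10 log₁₀(B) + NF
10 log₁₀(2.23×10⁷) = 73.48 dB
N = −174 + 73.48 + 6.50 = −94.02 dBm
SNR = P_sig − N = −72.2 − (−94.02) = 21.82 dB → 21.8 dB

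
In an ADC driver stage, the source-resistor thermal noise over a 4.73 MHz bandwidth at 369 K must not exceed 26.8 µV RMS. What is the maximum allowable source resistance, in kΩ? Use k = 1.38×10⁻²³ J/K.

7.45 kΩ

Johnson–Nyquist: V_n = √(4kTRB) ⇒ R = V_n² / (4kTB)
4kTB = 4 × 1.38×10⁻²³ × 369 × 4.73×10⁶ = 9.63×10⁻¹⁴
R = (2.68×10⁻⁵)² / 9.63×10⁻¹⁴ = 7.45×10³ Ω = 7.45 kΩ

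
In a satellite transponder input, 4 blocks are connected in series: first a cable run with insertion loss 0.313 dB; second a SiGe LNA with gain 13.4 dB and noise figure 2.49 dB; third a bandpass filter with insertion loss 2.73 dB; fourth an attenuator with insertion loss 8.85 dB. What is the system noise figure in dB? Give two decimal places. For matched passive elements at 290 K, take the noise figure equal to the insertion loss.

Convert to linear (a loss of L dB is a gain of −L dB): F_i = 10^(NF_i/10), G_i = 10^(G_i,dB/10)
  Stage 1: F_1 = 10^(0.313/10) = 1.075, G_1 = 10^(−0.313/10) = 0.9305
  Stage 2: F_2 = 10^(2.49/10) = 1.774, G_2 = 10^(13.4/10) = 21.88
  Stage 3: F_3 = 10^(2.73/10) = 1.875, G_3 = 10^(−2.73/10) = 0.5333
  Stage 4: F_4 = 10^(8.85/10) = 7.674, G_4 = 10^(−8.85/10) = 0.1303
Friis cascade:
  F = 1.075 + (1.774 − 1)/0.9305 + (1.875 − 1)/20.36 + (7.674 − 1)/10.86 = 2.564
NF = 10 log₁₀(2.564) = 4.09 dB

4.09 dB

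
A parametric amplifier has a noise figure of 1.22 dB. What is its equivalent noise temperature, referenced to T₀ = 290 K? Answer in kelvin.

F = 10^(1.22/10) = 1.32434
T_e = (F − 1)·T₀ = (1.32434 − 1) × 290 = 94.1 K

94.1 K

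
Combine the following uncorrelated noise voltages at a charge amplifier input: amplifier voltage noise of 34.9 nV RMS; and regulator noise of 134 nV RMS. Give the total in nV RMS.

Uncorrelated sources add in power (mean-square): V_tot = √(ΣV_i²)
V_tot = √[(3.49×10⁻⁸)² + (1.34×10⁻⁷)²] = 1.38×10⁻⁷ V = 138 nV

138 nV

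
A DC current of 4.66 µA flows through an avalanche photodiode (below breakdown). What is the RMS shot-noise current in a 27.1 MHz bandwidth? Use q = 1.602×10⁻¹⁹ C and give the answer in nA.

I_n = √(2qI·B)
2qI·B = 2 × 1.602×10⁻¹⁹ × 4.66×10⁻⁶ × 2.71×10⁷ = 4.05×10⁻¹⁷ A²
I_n = √(4.05×10⁻¹⁷) = 6.36×10⁻⁹ A = 6.36 nA

6.36 nA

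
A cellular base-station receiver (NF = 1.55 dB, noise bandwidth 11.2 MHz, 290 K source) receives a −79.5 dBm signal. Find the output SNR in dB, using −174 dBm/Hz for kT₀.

Noise floor: N = −174 + 10 log₁₀(B) + NF
10 log₁₀(1.12×10⁷) = 70.49 dB
N = −174 + 70.49 + 1.55 = −101.96 dBm
SNR = P_sig − N = −79.5 − (−101.96) = 22.46 dB → 22.5 dB

22.5 dB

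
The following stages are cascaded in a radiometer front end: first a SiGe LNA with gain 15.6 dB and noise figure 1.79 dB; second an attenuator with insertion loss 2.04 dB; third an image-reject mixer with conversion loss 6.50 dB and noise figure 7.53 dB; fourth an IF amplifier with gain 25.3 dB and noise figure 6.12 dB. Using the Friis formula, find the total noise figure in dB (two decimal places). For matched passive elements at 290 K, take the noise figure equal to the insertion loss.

Convert to linear (a loss of L dB is a gain of −L dB): F_i = 10^(NF_i/10), G_i = 10^(G_i,dB/10)
  Stage 1: F_1 = 10^(1.79/10) = 1.510, G_1 = 10^(15.6/10) = 36.31
  Stage 2: F_2 = 10^(2.04/10) = 1.600, G_2 = 10^(−2.04/10) = 0.6252
  Stage 3: F_3 = 10^(7.53/10) = 5.662, G_3 = 10^(−6.50/10) = 0.2239
  Stage 4: F_4 = 10^(6.12/10) = 4.093, G_4 = 10^(25.3/10) = 338.8
Friis cascade:
  F = 1.510 + (1.600 − 1)/36.31 + (5.662 − 1)/22.70 + (4.093 − 1)/5.082 = 2.341
NF = 10 log₁₀(2.341) = 3.69 dB

3.69 dB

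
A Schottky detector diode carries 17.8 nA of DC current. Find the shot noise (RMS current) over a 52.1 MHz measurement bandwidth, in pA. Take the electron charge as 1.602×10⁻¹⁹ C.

I_n = √(2qI·B)
2qI·B = 2 × 1.602×10⁻¹⁹ × 1.78×10⁻⁸ × 5.21×10⁷ = 2.97×10⁻¹⁹ A²
I_n = √(2.97×10⁻¹⁹) = 5.45×10⁻¹⁰ A = 545 pA

545 pA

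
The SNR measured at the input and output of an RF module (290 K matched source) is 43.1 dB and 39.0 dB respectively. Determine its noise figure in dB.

NF (dB) = SNR_in(dB) − SNR_out(dB) when the source is at T₀
NF = 43.1 − 39.0 = 4.1 dB

4.1 dB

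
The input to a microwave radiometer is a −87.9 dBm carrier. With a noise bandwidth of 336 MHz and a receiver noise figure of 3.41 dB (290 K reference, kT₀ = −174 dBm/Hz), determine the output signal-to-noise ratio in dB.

−2.6 dB

Noise floor: N = −174 + 10 log₁₀(B) + NF
10 log₁₀(3.36×10⁸) = 85.26 dB
N = −174 + 85.26 + 3.41 = −85.33 dBm
SNR = P_sig − N = −87.9 − (−85.33) = −2.57 dB → −2.6 dB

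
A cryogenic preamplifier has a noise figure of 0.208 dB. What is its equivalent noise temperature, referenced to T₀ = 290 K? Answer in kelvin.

14.2 K

F = 10^(0.208/10) = 1.04906
T_e = (F − 1)·T₀ = (1.04906 − 1) × 290 = 14.2 K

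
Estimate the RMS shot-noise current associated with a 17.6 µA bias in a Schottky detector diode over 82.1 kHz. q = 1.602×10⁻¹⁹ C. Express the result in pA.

I_n = √(2qI·B)
2qI·B = 2 × 1.602×10⁻¹⁹ × 1.76×10⁻⁵ × 8.21×10⁴ = 4.63×10⁻¹⁹ A²
I_n = √(4.63×10⁻¹⁹) = 6.80×10⁻¹⁰ A = 680 pA

680 pA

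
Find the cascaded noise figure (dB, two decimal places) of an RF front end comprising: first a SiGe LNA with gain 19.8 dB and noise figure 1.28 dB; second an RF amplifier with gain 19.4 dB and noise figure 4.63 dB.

1.34 dB

Convert to linear (a loss of L dB is a gain of −L dB): F_i = 10^(NF_i/10), G_i = 10^(G_i,dB/10)
  Stage 1: F_1 = 10^(1.28/10) = 1.343, G_1 = 10^(19.8/10) = 95.50
  Stage 2: F_2 = 10^(4.63/10) = 2.904, G_2 = 10^(19.4/10) = 87.10
Friis cascade:
  F = 1.343 + (2.904 − 1)/95.50 = 1.363
NF = 10 log₁₀(1.363) = 1.34 dB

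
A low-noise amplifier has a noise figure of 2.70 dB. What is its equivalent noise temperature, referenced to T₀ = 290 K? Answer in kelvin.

F = 10^(2.70/10) = 1.86209
T_e = (F − 1)·T₀ = (1.86209 − 1) × 290 = 250 K

250 K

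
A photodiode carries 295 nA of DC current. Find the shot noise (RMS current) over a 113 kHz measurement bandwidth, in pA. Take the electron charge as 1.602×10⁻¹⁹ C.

I_n = √(2qI·B)
2qI·B = 2 × 1.602×10⁻¹⁹ × 2.95×10⁻⁷ × 1.13×10⁵ = 1.07×10⁻²⁰ A²
I_n = √(1.07×10⁻²⁰) = 1.03×10⁻¹⁰ A = 103 pA

103 pA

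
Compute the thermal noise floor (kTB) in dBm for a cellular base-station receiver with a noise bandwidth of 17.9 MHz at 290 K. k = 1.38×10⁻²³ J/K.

P_n = kTB = 1.38×10⁻²³ × 290 × 1.79×10⁷ = 7.16×10⁻¹⁴ W
In dBm: 10 log₁₀(7.16×10⁻¹⁴ / 10⁻³) = −101.4 dBm

−101.4 dBm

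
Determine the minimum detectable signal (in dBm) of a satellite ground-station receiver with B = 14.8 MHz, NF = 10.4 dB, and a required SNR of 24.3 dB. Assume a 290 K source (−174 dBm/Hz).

Sensitivity = −174 + 10 log₁₀(B) + NF + SNR_min
= −174 + 71.7 + 10.4 + 24.3
= −67.6 dBm → −67.6 dBm

−67.6 dBm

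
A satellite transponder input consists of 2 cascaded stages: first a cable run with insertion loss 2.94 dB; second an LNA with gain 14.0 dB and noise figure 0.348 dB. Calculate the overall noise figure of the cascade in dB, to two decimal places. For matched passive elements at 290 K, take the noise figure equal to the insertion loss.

Convert to linear (a loss of L dB is a gain of −L dB): F_i = 10^(NF_i/10), G_i = 10^(G_i,dB/10)
  Stage 1: F_1 = 10^(2.94/10) = 1.968, G_1 = 10^(−2.94/10) = 0.5082
  Stage 2: F_2 = 10^(0.348/10) = 1.083, G_2 = 10^(14.0/10) = 25.12
Friis cascade:
  F = 1.968 + (1.083 − 1)/0.5082 = 2.132
NF = 10 log₁₀(2.132) = 3.29 dB

3.29 dB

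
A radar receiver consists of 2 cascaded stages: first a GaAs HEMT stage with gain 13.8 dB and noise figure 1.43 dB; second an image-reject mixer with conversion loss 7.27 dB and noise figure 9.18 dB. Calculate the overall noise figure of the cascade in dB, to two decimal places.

Convert to linear (a loss of L dB is a gain of −L dB): F_i = 10^(NF_i/10), G_i = 10^(G_i,dB/10)
  Stage 1: F_1 = 10^(1.43/10) = 1.390, G_1 = 10^(13.8/10) = 23.99
  Stage 2: F_2 = 10^(9.18/10) = 8.279, G_2 = 10^(−7.27/10) = 0.1875
Friis cascade:
  F = 1.390 + (8.279 − 1)/23.99 = 1.693
NF = 10 log₁₀(1.693) = 2.29 dB

2.29 dB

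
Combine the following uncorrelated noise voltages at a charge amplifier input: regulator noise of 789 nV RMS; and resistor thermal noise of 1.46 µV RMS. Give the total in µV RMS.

Uncorrelated sources add in power (mean-square): V_tot = √(ΣV_i²)
V_tot = √[(7.89×10⁻⁷)² + (1.46×10⁻⁶)²] = 1.66×10⁻⁶ V = 1.66 µV

1.66 µV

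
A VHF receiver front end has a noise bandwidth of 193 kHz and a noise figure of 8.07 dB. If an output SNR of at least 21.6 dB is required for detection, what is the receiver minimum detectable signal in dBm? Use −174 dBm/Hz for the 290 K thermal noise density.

−91.5 dBm

Sensitivity = −174 + 10 log₁₀(B) + NF + SNR_min
= −174 + 52.86 + 8.07 + 21.6
= −91.47 dBm → −91.5 dBm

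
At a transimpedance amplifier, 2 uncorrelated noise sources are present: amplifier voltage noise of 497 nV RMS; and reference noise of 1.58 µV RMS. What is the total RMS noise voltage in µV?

Uncorrelated sources add in power (mean-square): V_tot = √(ΣV_i²)
V_tot = √[(4.97×10⁻⁷)² + (1.58×10⁻⁶)²] = 1.66×10⁻⁶ V = 1.66 µV

1.66 µV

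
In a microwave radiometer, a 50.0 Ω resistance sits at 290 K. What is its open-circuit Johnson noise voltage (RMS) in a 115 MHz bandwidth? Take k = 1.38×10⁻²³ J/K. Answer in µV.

9.59 µV

V_n = √(4kTRB)
4kTRB = 4 × 1.38×10⁻²³ × 290 × 5.00×10¹ × 1.15×10⁸ = 9.20×10⁻¹¹ V²
V_n = √(9.20×10⁻¹¹) = 9.59×10⁻⁶ V = 9.59 µV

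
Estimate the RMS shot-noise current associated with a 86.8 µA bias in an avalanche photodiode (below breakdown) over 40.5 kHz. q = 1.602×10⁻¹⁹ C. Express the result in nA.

I_n = √(2qI·B)
2qI·B = 2 × 1.602×10⁻¹⁹ × 8.68×10⁻⁵ × 4.05×10⁴ = 1.13×10⁻¹⁸ A²
I_n = √(1.13×10⁻¹⁸) = 1.06×10⁻⁹ A = 1.06 nA

1.06 nA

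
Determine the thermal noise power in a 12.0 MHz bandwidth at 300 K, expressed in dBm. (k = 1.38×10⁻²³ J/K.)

P_n = kTB = 1.38×10⁻²³ × 300 × 1.20×10⁷ = 4.97×10⁻¹⁴ W
In dBm: 10 log₁₀(4.97×10⁻¹⁴ / 10⁻³) = −103.0 dBm

−103.0 dBm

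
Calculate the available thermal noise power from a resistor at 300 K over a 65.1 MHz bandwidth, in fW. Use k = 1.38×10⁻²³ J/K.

270 fW

P_n = kTB = 1.38×10⁻²³ × 300 × 6.51×10⁷ = 2.70×10⁻¹³ W = 270 fW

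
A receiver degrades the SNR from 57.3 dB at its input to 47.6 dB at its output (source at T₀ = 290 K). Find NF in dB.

NF (dB) = SNR_in(dB) − SNR_out(dB) when the source is at T₀
NF = 57.3 − 47.6 = 9.7 dB

9.7 dB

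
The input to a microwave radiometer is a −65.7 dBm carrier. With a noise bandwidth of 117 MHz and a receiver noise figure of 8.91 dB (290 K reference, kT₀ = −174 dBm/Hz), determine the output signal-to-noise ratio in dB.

18.7 dB

Noise floor: N = −174 + 10 log₁₀(B) + NF
10 log₁₀(1.17×10⁸) = 80.68 dB
N = −174 + 80.68 + 8.91 = −84.41 dBm
SNR = P_sig − N = −65.7 − (−84.41) = 18.71 dB → 18.7 dB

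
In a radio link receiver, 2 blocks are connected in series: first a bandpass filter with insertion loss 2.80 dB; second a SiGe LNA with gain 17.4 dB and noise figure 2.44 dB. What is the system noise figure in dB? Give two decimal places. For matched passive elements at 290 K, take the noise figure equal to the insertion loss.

5.24 dB

Convert to linear (a loss of L dB is a gain of −L dB): F_i = 10^(NF_i/10), G_i = 10^(G_i,dB/10)
  Stage 1: F_1 = 10^(2.80/10) = 1.905, G_1 = 10^(−2.80/10) = 0.5248
  Stage 2: F_2 = 10^(2.44/10) = 1.754, G_2 = 10^(17.4/10) = 54.95
Friis cascade:
  F = 1.905 + (1.754 − 1)/0.5248 = 3.342
NF = 10 log₁₀(3.342) = 5.24 dB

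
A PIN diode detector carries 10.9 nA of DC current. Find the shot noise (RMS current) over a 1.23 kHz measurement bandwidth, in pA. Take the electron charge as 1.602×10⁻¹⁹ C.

2.07 pA

I_n = √(2qI·B)
2qI·B = 2 × 1.602×10⁻¹⁹ × 1.09×10⁻⁸ × 1.23×10³ = 4.30×10⁻²⁴ A²
I_n = √(4.30×10⁻²⁴) = 2.07×10⁻¹² A = 2.07 pA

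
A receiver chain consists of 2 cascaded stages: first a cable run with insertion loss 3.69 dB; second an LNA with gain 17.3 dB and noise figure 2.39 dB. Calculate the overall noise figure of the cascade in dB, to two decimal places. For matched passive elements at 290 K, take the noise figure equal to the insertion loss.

Convert to linear (a loss of L dB is a gain of −L dB): F_i = 10^(NF_i/10), G_i = 10^(G_i,dB/10)
  Stage 1: F_1 = 10^(3.69/10) = 2.339, G_1 = 10^(−3.69/10) = 0.4276
  Stage 2: F_2 = 10^(2.39/10) = 1.734, G_2 = 10^(17.3/10) = 53.70
Friis cascade:
  F = 2.339 + (1.734 − 1)/0.4276 = 4.055
NF = 10 log₁₀(4.055) = 6.08 dB

6.08 dB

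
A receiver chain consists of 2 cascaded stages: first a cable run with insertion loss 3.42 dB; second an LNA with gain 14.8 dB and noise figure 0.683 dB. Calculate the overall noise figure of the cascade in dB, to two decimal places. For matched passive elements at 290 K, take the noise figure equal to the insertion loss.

4.10 dB

Convert to linear (a loss of L dB is a gain of −L dB): F_i = 10^(NF_i/10), G_i = 10^(G_i,dB/10)
  Stage 1: F_1 = 10^(3.42/10) = 2.198, G_1 = 10^(−3.42/10) = 0.4550
  Stage 2: F_2 = 10^(0.683/10) = 1.170, G_2 = 10^(14.8/10) = 30.20
Friis cascade:
  F = 2.198 + (1.170 − 1)/0.4550 = 2.572
NF = 10 log₁₀(2.572) = 4.10 dB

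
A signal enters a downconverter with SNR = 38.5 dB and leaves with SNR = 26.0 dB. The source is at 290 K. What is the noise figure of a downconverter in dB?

12.5 dB

NF (dB) = SNR_in(dB) − SNR_out(dB) when the source is at T₀
NF = 38.5 − 26.0 = 12.5 dB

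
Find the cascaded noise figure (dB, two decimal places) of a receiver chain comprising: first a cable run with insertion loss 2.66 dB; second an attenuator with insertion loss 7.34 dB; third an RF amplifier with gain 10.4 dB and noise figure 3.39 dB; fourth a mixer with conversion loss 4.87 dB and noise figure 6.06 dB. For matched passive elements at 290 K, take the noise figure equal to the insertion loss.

13.91 dB

Convert to linear (a loss of L dB is a gain of −L dB): F_i = 10^(NF_i/10), G_i = 10^(G_i,dB/10)
  Stage 1: F_1 = 10^(2.66/10) = 1.845, G_1 = 10^(−2.66/10) = 0.5420
  Stage 2: F_2 = 10^(7.34/10) = 5.420, G_2 = 10^(−7.34/10) = 0.1845
  Stage 3: F_3 = 10^(3.39/10) = 2.183, G_3 = 10^(10.4/10) = 10.96
  Stage 4: F_4 = 10^(6.06/10) = 4.036, G_4 = 10^(−4.87/10) = 0.3258
Friis cascade:
  F = 1.845 + (5.420 − 1)/0.5420 + (2.183 − 1)/0.1000 + (4.036 − 1)/1.096 = 24.60
NF = 10 log₁₀(24.60) = 13.91 dB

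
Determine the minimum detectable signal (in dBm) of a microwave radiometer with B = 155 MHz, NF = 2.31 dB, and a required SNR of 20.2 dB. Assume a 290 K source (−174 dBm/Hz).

Sensitivity = −174 + 10 log₁₀(B) + NF + SNR_min
= −174 + 81.9 + 2.31 + 20.2
= −69.59 dBm → −69.6 dBm

−69.6 dBm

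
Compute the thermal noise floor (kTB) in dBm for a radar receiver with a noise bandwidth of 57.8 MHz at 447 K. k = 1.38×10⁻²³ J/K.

P_n = kTB = 1.38×10⁻²³ × 447 × 5.78×10⁷ = 3.57×10⁻¹³ W
In dBm: 10 log₁₀(3.57×10⁻¹³ / 10⁻³) = −94.5 dBm

−94.5 dBm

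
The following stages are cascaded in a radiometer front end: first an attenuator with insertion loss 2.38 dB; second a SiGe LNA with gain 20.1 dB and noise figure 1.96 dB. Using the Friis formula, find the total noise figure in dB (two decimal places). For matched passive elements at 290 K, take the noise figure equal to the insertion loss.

Convert to linear (a loss of L dB is a gain of −L dB): F_i = 10^(NF_i/10), G_i = 10^(G_i,dB/10)
  Stage 1: F_1 = 10^(2.38/10) = 1.730, G_1 = 10^(−2.38/10) = 0.5781
  Stage 2: F_2 = 10^(1.96/10) = 1.570, G_2 = 10^(20.1/10) = 102.3
Friis cascade:
  F = 1.730 + (1.570 − 1)/0.5781 = 2.716
NF = 10 log₁₀(2.716) = 4.34 dB

4.34 dB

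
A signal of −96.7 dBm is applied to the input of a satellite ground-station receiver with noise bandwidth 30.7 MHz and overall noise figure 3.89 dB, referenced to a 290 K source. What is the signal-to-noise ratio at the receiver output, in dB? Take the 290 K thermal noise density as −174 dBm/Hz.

−1.5 dB

Noise floor: N = −174 + 10 log₁₀(B) + NF
10 log₁₀(3.07×10⁷) = 74.87 dB
N = −174 + 74.87 + 3.89 = −95.24 dBm
SNR = P_sig − N = −96.7 − (−95.24) = −1.46 dB → −1.5 dB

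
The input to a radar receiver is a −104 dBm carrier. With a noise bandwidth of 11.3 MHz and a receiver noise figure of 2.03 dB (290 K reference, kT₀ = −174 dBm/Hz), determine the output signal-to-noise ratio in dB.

Noise floor: N = −174 + 10 log₁₀(B) + NF
10 log₁₀(1.13×10⁷) = 70.53 dB
N = −174 + 70.53 + 2.03 = −101.44 dBm
SNR = P_sig − N = −104 − (−101.44) = −2.56 dB → −2.6 dB

−2.6 dB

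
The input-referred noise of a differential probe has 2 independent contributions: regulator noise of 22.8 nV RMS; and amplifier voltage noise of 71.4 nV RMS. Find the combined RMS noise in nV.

Uncorrelated sources add in power (mean-square): V_tot = √(ΣV_i²)
V_tot = √[(2.28×10⁻⁸)² + (7.14×10⁻⁸)²] = 7.50×10⁻⁸ V = 75.0 nV

75.0 nV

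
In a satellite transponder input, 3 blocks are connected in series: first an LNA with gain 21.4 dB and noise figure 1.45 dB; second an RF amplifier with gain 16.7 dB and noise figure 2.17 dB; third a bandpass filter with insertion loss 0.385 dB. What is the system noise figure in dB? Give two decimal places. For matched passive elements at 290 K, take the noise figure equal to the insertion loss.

1.46 dB

Convert to linear (a loss of L dB is a gain of −L dB): F_i = 10^(NF_i/10), G_i = 10^(G_i,dB/10)
  Stage 1: F_1 = 10^(1.45/10) = 1.396, G_1 = 10^(21.4/10) = 138.0
  Stage 2: F_2 = 10^(2.17/10) = 1.648, G_2 = 10^(16.7/10) = 46.77
  Stage 3: F_3 = 10^(0.385/10) = 1.093, G_3 = 10^(−0.385/10) = 0.9152
Friis cascade:
  F = 1.396 + (1.648 − 1)/138.0 + (1.093 − 1)/6457 = 1.401
NF = 10 log₁₀(1.401) = 1.46 dB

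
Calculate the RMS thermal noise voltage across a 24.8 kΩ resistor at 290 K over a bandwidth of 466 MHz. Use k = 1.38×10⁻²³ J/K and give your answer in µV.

V_n = √(4kTRB)
4kTRB = 4 × 1.38×10⁻²³ × 290 × 2.48×10⁴ × 4.66×10⁸ = 1.85×10⁻⁷ V²
V_n = √(1.85×10⁻⁷) = 4.30×10⁻⁴ V = 430 µV

430 µV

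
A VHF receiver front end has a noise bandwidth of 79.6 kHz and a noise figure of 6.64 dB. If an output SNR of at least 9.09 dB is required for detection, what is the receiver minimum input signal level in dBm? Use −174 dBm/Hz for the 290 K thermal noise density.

−109.3 dBm

Sensitivity = −174 + 10 log₁₀(B) + NF + SNR_min
= −174 + 49.01 + 6.64 + 9.09
= −109.26 dBm → −109.3 dBm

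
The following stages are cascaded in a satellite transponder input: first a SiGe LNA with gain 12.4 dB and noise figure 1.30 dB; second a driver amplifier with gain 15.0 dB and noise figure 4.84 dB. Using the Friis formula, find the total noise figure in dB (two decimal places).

Convert to linear (a loss of L dB is a gain of −L dB): F_i = 10^(NF_i/10), G_i = 10^(G_i,dB/10)
  Stage 1: F_1 = 10^(1.30/10) = 1.349, G_1 = 10^(12.4/10) = 17.38
  Stage 2: F_2 = 10^(4.84/10) = 3.048, G_2 = 10^(15.0/10) = 31.62
Friis cascade:
  F = 1.349 + (3.048 − 1)/17.38 = 1.467
NF = 10 log₁₀(1.467) = 1.66 dB

1.66 dB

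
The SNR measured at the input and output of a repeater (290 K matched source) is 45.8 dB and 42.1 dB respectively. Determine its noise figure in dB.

NF (dB) = SNR_in(dB) − SNR_out(dB) when the source is at T₀
NF = 45.8 − 42.1 = 3.7 dB

3.7 dB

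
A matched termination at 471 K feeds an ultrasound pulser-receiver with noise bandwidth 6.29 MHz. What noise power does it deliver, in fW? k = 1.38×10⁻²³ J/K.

P_n = kTB = 1.38×10⁻²³ × 471 × 6.29×10⁶ = 4.09×10⁻¹⁴ W = 40.9 fW

40.9 fW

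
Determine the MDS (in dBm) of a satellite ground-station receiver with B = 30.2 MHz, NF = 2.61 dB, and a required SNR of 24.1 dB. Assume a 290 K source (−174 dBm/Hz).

−72.5 dBm

Sensitivity = −174 + 10 log₁₀(B) + NF + SNR_min
= −174 + 74.8 + 2.61 + 24.1
= −72.49 dBm → −72.5 dBm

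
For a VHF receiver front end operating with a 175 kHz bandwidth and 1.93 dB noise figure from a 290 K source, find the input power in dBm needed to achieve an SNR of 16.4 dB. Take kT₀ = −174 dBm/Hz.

Sensitivity = −174 + 10 log₁₀(B) + NF + SNR_min
= −174 + 52.43 + 1.93 + 16.4
= −103.24 dBm → −103.2 dBm

−103.2 dBm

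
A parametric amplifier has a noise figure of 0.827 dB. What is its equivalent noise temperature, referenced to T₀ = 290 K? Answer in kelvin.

60.8 K

F = 10^(0.827/10) = 1.20976
T_e = (F − 1)·T₀ = (1.20976 − 1) × 290 = 60.8 K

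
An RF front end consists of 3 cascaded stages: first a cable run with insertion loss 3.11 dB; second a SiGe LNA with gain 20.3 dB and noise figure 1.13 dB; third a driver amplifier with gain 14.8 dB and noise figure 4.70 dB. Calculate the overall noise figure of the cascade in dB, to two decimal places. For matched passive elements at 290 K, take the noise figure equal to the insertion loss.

4.30 dB

Convert to linear (a loss of L dB is a gain of −L dB): F_i = 10^(NF_i/10), G_i = 10^(G_i,dB/10)
  Stage 1: F_1 = 10^(3.11/10) = 2.046, G_1 = 10^(−3.11/10) = 0.4887
  Stage 2: F_2 = 10^(1.13/10) = 1.297, G_2 = 10^(20.3/10) = 107.2
  Stage 3: F_3 = 10^(4.70/10) = 2.951, G_3 = 10^(14.8/10) = 30.20
Friis cascade:
  F = 2.046 + (1.297 − 1)/0.4887 + (2.951 − 1)/52.36 = 2.692
NF = 10 log₁₀(2.692) = 4.30 dB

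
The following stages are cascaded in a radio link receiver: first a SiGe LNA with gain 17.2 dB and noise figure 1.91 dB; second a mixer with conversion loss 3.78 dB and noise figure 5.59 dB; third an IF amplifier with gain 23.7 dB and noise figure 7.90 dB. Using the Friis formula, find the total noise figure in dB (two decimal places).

2.64 dB

Convert to linear (a loss of L dB is a gain of −L dB): F_i = 10^(NF_i/10), G_i = 10^(G_i,dB/10)
  Stage 1: F_1 = 10^(1.91/10) = 1.552, G_1 = 10^(17.2/10) = 52.48
  Stage 2: F_2 = 10^(5.59/10) = 3.622, G_2 = 10^(−3.78/10) = 0.4188
  Stage 3: F_3 = 10^(7.90/10) = 6.166, G_3 = 10^(23.7/10) = 234.4
Friis cascade:
  F = 1.552 + (3.622 − 1)/52.48 + (6.166 − 1)/21.98 = 1.837
NF = 10 log₁₀(1.837) = 2.64 dB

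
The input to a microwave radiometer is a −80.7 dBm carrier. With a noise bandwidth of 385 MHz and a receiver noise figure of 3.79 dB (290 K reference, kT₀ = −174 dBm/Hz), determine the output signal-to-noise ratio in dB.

Noise floor: N = −174 + 10 log₁₀(B) + NF
10 log₁₀(3.85×10⁸) = 85.85 dB
N = −174 + 85.85 + 3.79 = −84.36 dBm
SNR = P_sig − N = −80.7 − (−84.36) = 3.66 dB → 3.7 dB

3.7 dB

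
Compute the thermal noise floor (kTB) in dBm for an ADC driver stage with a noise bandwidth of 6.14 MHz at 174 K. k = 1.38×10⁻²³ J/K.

P_n = kTB = 1.38×10⁻²³ × 174 × 6.14×10⁶ = 1.47×10⁻¹⁴ W
In dBm: 10 log₁₀(1.47×10⁻¹⁴ / 10⁻³) = −108.3 dBm

−108.3 dBm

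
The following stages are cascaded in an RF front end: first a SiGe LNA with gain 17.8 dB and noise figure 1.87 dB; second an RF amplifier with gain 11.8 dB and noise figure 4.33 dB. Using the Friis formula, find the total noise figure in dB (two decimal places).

Convert to linear (a loss of L dB is a gain of −L dB): F_i = 10^(NF_i/10), G_i = 10^(G_i,dB/10)
  Stage 1: F_1 = 10^(1.87/10) = 1.538, G_1 = 10^(17.8/10) = 60.26
  Stage 2: F_2 = 10^(4.33/10) = 2.710, G_2 = 10^(11.8/10) = 15.14
Friis cascade:
  F = 1.538 + (2.710 − 1)/60.26 = 1.567
NF = 10 log₁₀(1.567) = 1.95 dB

1.95 dB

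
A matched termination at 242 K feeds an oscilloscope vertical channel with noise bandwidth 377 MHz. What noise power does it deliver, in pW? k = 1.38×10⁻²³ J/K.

P_n = kTB = 1.38×10⁻²³ × 242 × 3.77×10⁸ = 1.26×10⁻¹² W = 1.26 pW

1.26 pW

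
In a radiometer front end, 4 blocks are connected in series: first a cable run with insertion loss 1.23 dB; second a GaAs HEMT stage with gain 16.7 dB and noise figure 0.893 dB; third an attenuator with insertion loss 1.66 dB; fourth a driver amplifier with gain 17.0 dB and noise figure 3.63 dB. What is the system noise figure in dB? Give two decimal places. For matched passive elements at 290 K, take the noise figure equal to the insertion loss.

2.30 dB

Convert to linear (a loss of L dB is a gain of −L dB): F_i = 10^(NF_i/10), G_i = 10^(G_i,dB/10)
  Stage 1: F_1 = 10^(1.23/10) = 1.327, G_1 = 10^(−1.23/10) = 0.7534
  Stage 2: F_2 = 10^(0.893/10) = 1.228, G_2 = 10^(16.7/10) = 46.77
  Stage 3: F_3 = 10^(1.66/10) = 1.466, G_3 = 10^(−1.66/10) = 0.6823
  Stage 4: F_4 = 10^(3.63/10) = 2.307, G_4 = 10^(17.0/10) = 50.12
Friis cascade:
  F = 1.327 + (1.228 − 1)/0.7534 + (1.466 − 1)/35.24 + (2.307 − 1)/24.04 = 1.698
NF = 10 log₁₀(1.698) = 2.30 dB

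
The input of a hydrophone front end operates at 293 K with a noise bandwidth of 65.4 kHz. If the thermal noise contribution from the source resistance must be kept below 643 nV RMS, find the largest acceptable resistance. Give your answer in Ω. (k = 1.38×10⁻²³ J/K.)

Johnson–Nyquist: V_n = √(4kTRB) ⇒ R = V_n² / (4kTB)
4kTB = 4 × 1.38×10⁻²³ × 293 × 6.54×10⁴ = 1.06×10⁻¹⁵
R = (6.43×10⁻⁷)² / 1.06×10⁻¹⁵ = 3.91×10² Ω = 391 Ω

391 Ω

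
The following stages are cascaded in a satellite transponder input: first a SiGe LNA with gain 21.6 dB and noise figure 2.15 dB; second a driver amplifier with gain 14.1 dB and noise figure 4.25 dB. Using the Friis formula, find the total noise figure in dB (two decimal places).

2.18 dB

Convert to linear (a loss of L dB is a gain of −L dB): F_i = 10^(NF_i/10), G_i = 10^(G_i,dB/10)
  Stage 1: F_1 = 10^(2.15/10) = 1.641, G_1 = 10^(21.6/10) = 144.5
  Stage 2: F_2 = 10^(4.25/10) = 2.661, G_2 = 10^(14.1/10) = 25.70
Friis cascade:
  F = 1.641 + (2.661 − 1)/144.5 = 1.652
NF = 10 log₁₀(1.652) = 2.18 dB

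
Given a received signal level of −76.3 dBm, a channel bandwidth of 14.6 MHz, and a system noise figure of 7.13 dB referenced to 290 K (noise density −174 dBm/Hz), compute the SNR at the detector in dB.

18.9 dB

Noise floor: N = −174 + 10 log₁₀(B) + NF
10 log₁₀(1.46×10⁷) = 71.64 dB
N = −174 + 71.64 + 7.13 = −95.23 dBm
SNR = P_sig − N = −76.3 − (−95.23) = 18.93 dB → 18.9 dB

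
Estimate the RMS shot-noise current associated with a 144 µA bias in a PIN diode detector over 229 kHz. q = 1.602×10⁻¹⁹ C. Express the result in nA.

3.25 nA

I_n = √(2qI·B)
2qI·B = 2 × 1.602×10⁻¹⁹ × 1.44×10⁻⁴ × 2.29×10⁵ = 1.06×10⁻¹⁷ A²
I_n = √(1.06×10⁻¹⁷) = 3.25×10⁻⁹ A = 3.25 nA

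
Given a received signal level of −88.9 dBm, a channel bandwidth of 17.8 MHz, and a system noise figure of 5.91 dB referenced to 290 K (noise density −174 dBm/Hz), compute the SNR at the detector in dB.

6.7 dB

Noise floor: N = −174 + 10 log₁₀(B) + NF
10 log₁₀(1.78×10⁷) = 72.5 dB
N = −174 + 72.5 + 5.91 = −95.59 dBm
SNR = P_sig − N = −88.9 − (−95.59) = 6.69 dB → 6.7 dB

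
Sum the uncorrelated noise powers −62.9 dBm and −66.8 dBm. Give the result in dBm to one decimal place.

−61.4 dBm

Convert to linear, add, convert back:
P₁ = 5.13×10⁻¹⁰ W, P₂ = 2.09×10⁻¹⁰ W
P_tot = 7.22×10⁻¹⁰ W → 10 log₁₀(P_tot / 10⁻³) = −61.4 dBm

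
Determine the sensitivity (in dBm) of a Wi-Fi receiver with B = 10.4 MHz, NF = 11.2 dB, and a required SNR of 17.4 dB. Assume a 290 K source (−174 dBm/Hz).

Sensitivity = −174 + 10 log₁₀(B) + NF + SNR_min
= −174 + 70.17 + 11.2 + 17.4
= −75.23 dBm → −75.2 dBm

−75.2 dBm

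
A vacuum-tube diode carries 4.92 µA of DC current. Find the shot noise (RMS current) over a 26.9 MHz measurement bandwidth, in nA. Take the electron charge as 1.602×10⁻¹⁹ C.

I_n = √(2qI·B)
2qI·B = 2 × 1.602×10⁻¹⁹ × 4.92×10⁻⁶ × 2.69×10⁷ = 4.24×10⁻¹⁷ A²
I_n = √(4.24×10⁻¹⁷) = 6.51×10⁻⁹ A = 6.51 nA

6.51 nA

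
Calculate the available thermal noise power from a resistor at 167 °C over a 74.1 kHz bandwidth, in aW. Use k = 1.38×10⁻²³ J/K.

T = 167 °C + 273.15 = 440.15 K
P_n = kTB = 1.38×10⁻²³ × 440.15 × 7.41×10⁴ = 4.50×10⁻¹⁶ W = 450 aW

450 aW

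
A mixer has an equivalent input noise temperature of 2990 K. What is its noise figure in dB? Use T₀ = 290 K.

F = 1 + T_e/T₀ = 1 + 2990/290 = 11.3103
NF = 10 log₁₀(11.3103) = 10.53 dB

10.53 dB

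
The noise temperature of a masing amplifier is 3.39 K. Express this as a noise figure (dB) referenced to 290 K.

F = 1 + T_e/T₀ = 1 + 3.39/290 = 1.01169
NF = 10 log₁₀(1.01169) = 0.050 dB

0.050 dB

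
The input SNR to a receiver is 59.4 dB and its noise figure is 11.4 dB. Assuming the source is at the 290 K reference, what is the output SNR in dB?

48.0 dB

By definition F = SNR_in/SNR_out, so in dB: SNR_out = SNR_in − NF
SNR_out = 59.4 − 11.4 = 48.0 dB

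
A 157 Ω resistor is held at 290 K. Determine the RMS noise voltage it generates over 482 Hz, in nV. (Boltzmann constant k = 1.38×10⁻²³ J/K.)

V_n = √(4kTRB)
4kTRB = 4 × 1.38×10⁻²³ × 290 × 1.57×10² × 4.82×10² = 1.21×10⁻¹⁵ V²
V_n = √(1.21×10⁻¹⁵) = 3.48×10⁻⁸ V = 34.8 nV

34.8 nV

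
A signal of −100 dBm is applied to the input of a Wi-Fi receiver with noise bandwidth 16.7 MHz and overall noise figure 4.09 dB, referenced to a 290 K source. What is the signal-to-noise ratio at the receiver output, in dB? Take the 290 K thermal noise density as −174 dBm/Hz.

−2.3 dB

Noise floor: N = −174 + 10 log₁₀(B) + NF
10 log₁₀(1.67×10⁷) = 72.23 dB
N = −174 + 72.23 + 4.09 = −97.68 dBm
SNR = P_sig − N = −100 − (−97.68) = −2.32 dB → −2.3 dB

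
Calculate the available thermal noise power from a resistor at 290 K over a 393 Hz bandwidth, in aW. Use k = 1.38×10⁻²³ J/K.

P_n = kTB = 1.38×10⁻²³ × 290 × 3.93×10² = 1.57×10⁻¹⁸ W = 1.57 aW

1.57 aW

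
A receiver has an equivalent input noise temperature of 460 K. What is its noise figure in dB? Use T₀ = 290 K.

4.13 dB

F = 1 + T_e/T₀ = 1 + 460/290 = 2.58621
NF = 10 log₁₀(2.58621) = 4.13 dB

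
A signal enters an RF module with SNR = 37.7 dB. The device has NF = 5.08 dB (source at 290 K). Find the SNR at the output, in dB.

32.62 dB

By definition F = SNR_in/SNR_out, so in dB: SNR_out = SNR_in − NF
SNR_out = 37.7 − 5.08 = 32.62 dB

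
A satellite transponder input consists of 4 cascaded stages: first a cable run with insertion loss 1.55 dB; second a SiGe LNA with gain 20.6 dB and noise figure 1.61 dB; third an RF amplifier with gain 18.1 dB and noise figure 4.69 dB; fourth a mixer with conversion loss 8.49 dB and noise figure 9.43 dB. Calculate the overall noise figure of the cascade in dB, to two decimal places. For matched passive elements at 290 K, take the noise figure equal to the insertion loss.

3.21 dB

Convert to linear (a loss of L dB is a gain of −L dB): F_i = 10^(NF_i/10), G_i = 10^(G_i,dB/10)
  Stage 1: F_1 = 10^(1.55/10) = 1.429, G_1 = 10^(−1.55/10) = 0.6998
  Stage 2: F_2 = 10^(1.61/10) = 1.449, G_2 = 10^(20.6/10) = 114.8
  Stage 3: F_3 = 10^(4.69/10) = 2.944, G_3 = 10^(18.1/10) = 64.57
  Stage 4: F_4 = 10^(9.43/10) = 8.770, G_4 = 10^(−8.49/10) = 0.1416
Friis cascade:
  F = 1.429 + (1.449 − 1)/0.6998 + (2.944 − 1)/80.35 + (8.770 − 1)/5188 = 2.096
NF = 10 log₁₀(2.096) = 3.21 dB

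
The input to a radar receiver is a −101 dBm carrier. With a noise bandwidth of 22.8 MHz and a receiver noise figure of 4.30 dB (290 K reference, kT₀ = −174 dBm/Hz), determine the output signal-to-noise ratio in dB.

−4.9 dB

Noise floor: N = −174 + 10 log₁₀(B) + NF
10 log₁₀(2.28×10⁷) = 73.58 dB
N = −174 + 73.58 + 4.30 = −96.12 dBm
SNR = P_sig − N = −101 − (−96.12) = −4.88 dB → −4.9 dB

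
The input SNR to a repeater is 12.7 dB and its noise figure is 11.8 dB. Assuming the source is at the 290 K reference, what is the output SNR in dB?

0.9 dB

By definition F = SNR_in/SNR_out, so in dB: SNR_out = SNR_in − NF
SNR_out = 12.7 − 11.8 = 0.9 dB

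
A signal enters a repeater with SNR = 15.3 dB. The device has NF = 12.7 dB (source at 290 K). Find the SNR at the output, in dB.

By definition F = SNR_in/SNR_out, so in dB: SNR_out = SNR_in − NF
SNR_out = 15.3 − 12.7 = 2.6 dB

2.6 dB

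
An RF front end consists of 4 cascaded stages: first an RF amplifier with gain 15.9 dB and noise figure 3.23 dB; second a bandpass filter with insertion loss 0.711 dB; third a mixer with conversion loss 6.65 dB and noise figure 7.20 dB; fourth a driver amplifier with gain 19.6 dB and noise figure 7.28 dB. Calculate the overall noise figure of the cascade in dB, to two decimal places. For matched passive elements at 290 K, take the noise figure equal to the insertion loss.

Convert to linear (a loss of L dB is a gain of −L dB): F_i = 10^(NF_i/10), G_i = 10^(G_i,dB/10)
  Stage 1: F_1 = 10^(3.23/10) = 2.104, G_1 = 10^(15.9/10) = 38.90
  Stage 2: F_2 = 10^(0.711/10) = 1.178, G_2 = 10^(−0.711/10) = 0.8490
  Stage 3: F_3 = 10^(7.20/10) = 5.248, G_3 = 10^(−6.65/10) = 0.2163
  Stage 4: F_4 = 10^(7.28/10) = 5.346, G_4 = 10^(19.6/10) = 91.20
Friis cascade:
  F = 2.104 + (1.178 − 1)/38.90 + (5.248 − 1)/33.03 + (5.346 − 1)/7.143 = 2.845
NF = 10 log₁₀(2.845) = 4.54 dB

4.54 dB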